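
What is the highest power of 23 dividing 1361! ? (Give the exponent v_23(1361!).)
v_23(1361!) = 61

Legendre's formula: v_p(n!) = Σ_{k ≥ 1} ⌊n / p^k⌋. For p = 23, n = 1361, the terms are:
  ⌊1361/23^1⌋ = ⌊1361/23⌋ = 59
  ⌊1361/23^2⌋ = ⌊1361/529⌋ = 2
(the next term ⌊1361/23^3⌋ = 0, terminating the sum). Summing: v_23(1361!) = 59 + 2 = 61.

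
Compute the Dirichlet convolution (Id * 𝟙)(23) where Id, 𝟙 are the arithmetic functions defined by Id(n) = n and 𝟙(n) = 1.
(Id * 𝟙)(23) = 24

Divisors of 23: [1, 23]. For each d | 23:
  d = 1: Id(1) · 𝟙(23/1) = 1 · 1 = 1
  d = 23: Id(23) · 𝟙(23/23) = 23 · 1 = 23
Summing: (Id * 𝟙)(23) = 1 + 23 = 24.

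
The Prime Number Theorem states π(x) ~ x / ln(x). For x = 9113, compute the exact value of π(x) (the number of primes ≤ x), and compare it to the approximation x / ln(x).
π(9113) = 1130;  x/ln(x) ≈ 999.51;  relative error ≈ 11.55%.

Directly count primes up to 9113: π(9113) = 1130. The PNT approximation gives 9113/ln(9113) ≈ 9113/9.11746 ≈ 999.51. Relative error (π(x) − x/ln(x)) / π(x) ≈ 11.55%; the approximation is known to undercount slightly (Li(x) is a better estimate).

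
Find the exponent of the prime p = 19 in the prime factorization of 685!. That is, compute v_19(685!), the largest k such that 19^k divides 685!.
v_19(685!) = 37

Legendre's formula: v_p(n!) = Σ_{k ≥ 1} ⌊n / p^k⌋. For p = 19, n = 685, the terms are:
  ⌊685/19^1⌋ = ⌊685/19⌋ = 36
  ⌊685/19^2⌋ = ⌊685/361⌋ = 1
(the next term ⌊685/19^3⌋ = 0, terminating the sum). Summing: v_19(685!) = 36 + 1 = 37.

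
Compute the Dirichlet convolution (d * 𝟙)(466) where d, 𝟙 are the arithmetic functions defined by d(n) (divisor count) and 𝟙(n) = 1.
(d * 𝟙)(466) = 9

Divisors of 466: [1, 2, 233, 466]. For each d | 466:
  d = 1: d(1) · 𝟙(466/1) = 1 · 1 = 1
  d = 2: d(2) · 𝟙(466/2) = 2 · 1 = 2
  d = 233: d(233) · 𝟙(466/233) = 2 · 1 = 2
  d = 466: d(466) · 𝟙(466/466) = 4 · 1 = 4
Summing: (d * 𝟙)(466) = 1 + 2 + 2 + 4 = 9.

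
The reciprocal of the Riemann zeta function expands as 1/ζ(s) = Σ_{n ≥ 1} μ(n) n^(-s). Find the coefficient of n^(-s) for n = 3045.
μ(3045) = 1

Factor n = 3045 = 3 · 5 · 7 · 29. μ(n) = 0 if any exponent ≥ 2 (not squarefree); otherwise μ(n) = (−1)^{ω(n)} where ω(n) is the number of distinct prime factors. Applying: μ(3045) = 1.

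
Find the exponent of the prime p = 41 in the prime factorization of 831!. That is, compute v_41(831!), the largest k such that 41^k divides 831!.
v_41(831!) = 20

Legendre's formula: v_p(n!) = Σ_{k ≥ 1} ⌊n / p^k⌋. For p = 41, n = 831, the terms are:
  ⌊831/41^1⌋ = ⌊831/41⌋ = 20
(the next term ⌊831/41^2⌋ = 0, terminating the sum). Summing: v_41(831!) = 20 = 20.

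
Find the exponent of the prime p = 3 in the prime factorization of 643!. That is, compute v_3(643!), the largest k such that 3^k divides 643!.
v_3(643!) = 317

Legendre's formula: v_p(n!) = Σ_{k ≥ 1} ⌊n / p^k⌋. For p = 3, n = 643, the terms are:
  ⌊643/3^1⌋ = ⌊643/3⌋ = 214
  ⌊643/3^2⌋ = ⌊643/9⌋ = 71
  ⌊643/3^3⌋ = ⌊643/27⌋ = 23
  ⌊643/3^4⌋ = ⌊643/81⌋ = 7
  ⌊643/3^5⌋ = ⌊643/243⌋ = 2
(the next term ⌊643/3^6⌋ = 0, terminating the sum). Summing: v_3(643!) = 214 + 71 + 23 + 7 + 2 = 317.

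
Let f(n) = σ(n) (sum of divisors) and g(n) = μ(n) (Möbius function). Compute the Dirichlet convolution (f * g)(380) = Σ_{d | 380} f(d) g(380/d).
(σ * μ)(380) = 380

Divisors of 380: [1, 2, 4, 5, 10, 19, 20, 38, 76, 95, 190, 380]. For each d | 380:
  d = 1: σ(1) · μ(380/1) = 1 · 0 = 0
  d = 2: σ(2) · μ(380/2) = 3 · -1 = -3
  d = 4: σ(4) · μ(380/4) = 7 · 1 = 7
  d = 5: σ(5) · μ(380/5) = 6 · 0 = 0
  d = 10: σ(10) · μ(380/10) = 18 · 1 = 18
  d = 19: σ(19) · μ(380/19) = 20 · 0 = 0
  d = 20: σ(20) · μ(380/20) = 42 · -1 = -42
  d = 38: σ(38) · μ(380/38) = 60 · 1 = 60
  d = 76: σ(76) · μ(380/76) = 140 · -1 = -140
  d = 95: σ(95) · μ(380/95) = 120 · 0 = 0
  d = 190: σ(190) · μ(380/190) = 360 · -1 = -360
  d = 380: σ(380) · μ(380/380) = 840 · 1 = 840
Summing: (σ * μ)(380) = 0 + -3 + 7 + 0 + 18 + 0 + -42 + 60 + -140 + 0 + -360 + 840 = 380.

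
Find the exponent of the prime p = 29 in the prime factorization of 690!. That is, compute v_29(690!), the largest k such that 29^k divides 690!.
v_29(690!) = 23

Legendre's formula: v_p(n!) = Σ_{k ≥ 1} ⌊n / p^k⌋. For p = 29, n = 690, the terms are:
  ⌊690/29^1⌋ = ⌊690/29⌋ = 23
(the next term ⌊690/29^2⌋ = 0, terminating the sum). Summing: v_29(690!) = 23 = 23.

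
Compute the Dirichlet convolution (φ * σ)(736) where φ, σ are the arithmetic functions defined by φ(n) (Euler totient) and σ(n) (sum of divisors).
(φ * σ)(736) = 8832

Divisors of 736: [1, 2, 4, 8, 16, 23, 32, 46, 92, 184, 368, 736]. For each d | 736:
  d = 1: φ(1) · σ(736/1) = 1 · 1512 = 1512
  d = 2: φ(2) · σ(736/2) = 1 · 744 = 744
  d = 4: φ(4) · σ(736/4) = 2 · 360 = 720
  d = 8: φ(8) · σ(736/8) = 4 · 168 = 672
  d = 16: φ(16) · σ(736/16) = 8 · 72 = 576
  d = 23: φ(23) · σ(736/23) = 22 · 63 = 1386
  d = 32: φ(32) · σ(736/32) = 16 · 24 = 384
  d = 46: φ(46) · σ(736/46) = 22 · 31 = 682
  d = 92: φ(92) · σ(736/92) = 44 · 15 = 660
  d = 184: φ(184) · σ(736/184) = 88 · 7 = 616
  d = 368: φ(368) · σ(736/368) = 176 · 3 = 528
  d = 736: φ(736) · σ(736/736) = 352 · 1 = 352
Summing: (φ * σ)(736) = 1512 + 744 + 720 + 672 + 576 + 1386 + 384 + 682 + 660 + 616 + 528 + 352 = 8832.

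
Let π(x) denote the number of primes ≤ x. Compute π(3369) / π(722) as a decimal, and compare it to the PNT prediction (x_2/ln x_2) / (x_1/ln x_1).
π(3369)/π(722) = 474/128 ≈ 3.7031;  PNT prediction ≈ 3.7813.

π(722) = 128 and π(3369) = 474, so π(3369)/π(722) ≈ 3.7031. The PNT-predicted ratio is (3369/ln(3369)) / (722/ln(722)) ≈ 3.7813. The two agree to within a few percent, as expected.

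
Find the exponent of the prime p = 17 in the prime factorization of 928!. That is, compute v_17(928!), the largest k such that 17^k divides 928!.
v_17(928!) = 57

Legendre's formula: v_p(n!) = Σ_{k ≥ 1} ⌊n / p^k⌋. For p = 17, n = 928, the terms are:
  ⌊928/17^1⌋ = ⌊928/17⌋ = 54
  ⌊928/17^2⌋ = ⌊928/289⌋ = 3
(the next term ⌊928/17^3⌋ = 0, terminating the sum). Summing: v_17(928!) = 54 + 3 = 57.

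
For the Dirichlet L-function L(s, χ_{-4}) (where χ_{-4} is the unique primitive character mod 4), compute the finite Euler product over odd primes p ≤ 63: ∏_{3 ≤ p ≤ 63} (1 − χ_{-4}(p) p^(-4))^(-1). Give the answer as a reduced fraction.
∏ = 81934214988902113115031508050672702841756592198516788686922065253543/82850154482442028729801746725895742819441886414557775886809038848000

The odd primes p ≤ 63 are [3, 5, 7, 11, 13, 17, 19, 23, 29, 31, 37, 41, 43, 47, 53, 59, 61]. For each, χ(p) = 1 if p ≡ 1 mod 4, χ(p) = −1 if p ≡ 3 mod 4. Taking (1 − χ(p)/p^4)^(-1) = p^4/(p^4 − χ(p)): (1 − (-1)/3^4)^(-1) · (1 − (1)/5^4)^(-1) · (1 − (-1)/7^4)^(-1) · (1 − (-1)/11^4)^(-1) · (1 − (1)/13^4)^(-1) · (1 − (1)/17^4)^(-1) · (1 − (-1)/19^4)^(-1) · (1 − (-1)/23^4)^(-1) · (1 − (1)/29^4)^(-1) · (1 − (-1)/31^4)^(-1) · (1 − (1)/37^4)^(-1) · (1 − (1)/41^4)^(-1) · (1 − (-1)/43^4)^(-1) · (1 − (-1)/47^4)^(-1) · (1 − (1)/53^4)^(-1) · (1 − (-1)/59^4)^(-1) · (1 − (1)/61^4)^(-1) = 81934214988902113115031508050672702841756592198516788686922065253543/82850154482442028729801746725895742819441886414557775886809038848000.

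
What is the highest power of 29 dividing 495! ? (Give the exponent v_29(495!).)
v_29(495!) = 17

Legendre's formula: v_p(n!) = Σ_{k ≥ 1} ⌊n / p^k⌋. For p = 29, n = 495, the terms are:
  ⌊495/29^1⌋ = ⌊495/29⌋ = 17
(the next term ⌊495/29^2⌋ = 0, terminating the sum). Summing: v_29(495!) = 17 = 17.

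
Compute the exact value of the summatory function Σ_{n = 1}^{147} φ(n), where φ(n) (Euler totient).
Σ_{n ≤ 147} φ(n) = 6598

Compute φ(n) for each 1 ≤ n ≤ 147: φ(1) = 1, φ(2) = 1, φ(3) = 2, φ(4) = 2, φ(5) = 4, φ(6) = 2, φ(7) = 6, φ(8) = 4, φ(9) = 6, φ(10) = 4, φ(11) = 10, φ(12) = 4, φ(13) = 12, φ(14) = 6, φ(15) = 8, φ(16) = 8, φ(17) = 16, φ(18) = 6, φ(19) = 18, φ(20) = 8, φ(21) = 12, φ(22) = 10, φ(23) = 22, φ(24) = 8, φ(25) = 20, φ(26) = 12, φ(27) = 18, φ(28) = 12, φ(29) = 28, φ(30) = 8, φ(31) = 30, φ(32) = 16, φ(33) = 20, φ(34) = 16, φ(35) = 24, φ(36) = 12, φ(37) = 36, φ(38) = 18, φ(39) = 24, φ(40) = 16, φ(41) = 40, φ(42) = 12, φ(43) = 42, φ(44) = 20, φ(45) = 24, φ(46) = 22, φ(47) = 46, φ(48) = 16, φ(49) = 42, φ(50) = 20, φ(51) = 32, φ(52) = 24, φ(53) = 52, φ(54) = 18, φ(55) = 40, φ(56) = 24, φ(57) = 36, φ(58) = 28, φ(59) = 58, φ(60) = 16, φ(61) = 60, φ(62) = 30, φ(63) = 36, φ(64) = 32, φ(65) = 48, φ(66) = 20, φ(67) = 66, φ(68) = 32, φ(69) = 44, φ(70) = 24, φ(71) = 70, φ(72) = 24, φ(73) = 72, φ(74) = 36, φ(75) = 40, φ(76) = 36, φ(77) = 60, φ(78) = 24, φ(79) = 78, φ(80) = 32, φ(81) = 54, φ(82) = 40, φ(83) = 82, φ(84) = 24, φ(85) = 64, φ(86) = 42, φ(87) = 56, φ(88) = 40, φ(89) = 88, φ(90) = 24, φ(91) = 72, φ(92) = 44, φ(93) = 60, φ(94) = 46, φ(95) = 72, φ(96) = 32, φ(97) = 96, φ(98) = 42, φ(99) = 60, φ(100) = 40, φ(101) = 100, φ(102) = 32, φ(103) = 102, φ(104) = 48, φ(105) = 48, φ(106) = 52, φ(107) = 106, φ(108) = 36, φ(109) = 108, φ(110) = 40, φ(111) = 72, φ(112) = 48, φ(113) = 112, φ(114) = 36, φ(115) = 88, φ(116) = 56, φ(117) = 72, φ(118) = 58, φ(119) = 96, φ(120) = 32, φ(121) = 110, φ(122) = 60, φ(123) = 80, φ(124) = 60, φ(125) = 100, φ(126) = 36, φ(127) = 126, φ(128) = 64, φ(129) = 84, φ(130) = 48, φ(131) = 130, φ(132) = 40, φ(133) = 108, φ(134) = 66, φ(135) = 72, φ(136) = 64, φ(137) = 136, φ(138) = 44, φ(139) = 138, φ(140) = 48, φ(141) = 92, φ(142) = 70, φ(143) = 120, φ(144) = 48, φ(145) = 112, φ(146) = 72, φ(147) = 84. Summing all 147 values: 6598. (Average order: Σ_{n ≤ x} φ(n) ~ (3/π²) x². For x = 147, (3/π²)·147² ≈ 6568.35.)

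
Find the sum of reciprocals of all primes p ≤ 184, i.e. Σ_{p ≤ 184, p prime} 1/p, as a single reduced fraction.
Σ 1/p = 10408867916382550633331528920459565913027063402071390584941986323453055203/5397346292805549782720214077673687806275517530364350655459511599582614290

π(184) = 42, so the primes ≤ 184 are [2, 3, 5, 7, 11, 13, 17, 19, 23, 29, 31, 37, 41, 43, 47, 53, 59, 61, 67, 71, 73, 79, 83, 89, 97, 101, 103, 107, 109, 113, 127, 131, 137, 139, 149, 151, 157, 163, 167, 173, 179, 181]. Summing 1/p over these primes: 10408867916382550633331528920459565913027063402071390584941986323453055203/5397346292805549782720214077673687806275517530364350655459511599582614290 ≈ 1.9285. Mertens estimate ln ln(184) + 0.2615 ≈ 1.9130.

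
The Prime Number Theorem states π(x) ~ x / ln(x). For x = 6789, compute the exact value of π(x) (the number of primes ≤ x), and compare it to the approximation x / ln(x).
π(6789) = 873;  x/ln(x) ≈ 769.46;  relative error ≈ 11.86%.

Directly count primes up to 6789: π(6789) = 873. The PNT approximation gives 6789/ln(6789) ≈ 6789/8.82306 ≈ 769.46. Relative error (π(x) − x/ln(x)) / π(x) ≈ 11.86%; the approximation is known to undercount slightly (Li(x) is a better estimate).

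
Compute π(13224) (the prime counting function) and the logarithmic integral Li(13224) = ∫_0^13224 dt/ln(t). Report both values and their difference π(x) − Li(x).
π(13224) = 1572;  Li(13224) ≈ 1590.73;  π(x) − Li(x) ≈ -18.73.

Direct count of primes ≤ 13224 gives π(13224) = 1572. Numerical evaluation of the logarithmic integral gives Li(13224) ≈ 1590.73. The difference π(x) − Li(x) ≈ -18.73 is typically negative for small/moderate x (Li(x) overestimates), though Littlewood's theorem shows this sign changes infinitely often.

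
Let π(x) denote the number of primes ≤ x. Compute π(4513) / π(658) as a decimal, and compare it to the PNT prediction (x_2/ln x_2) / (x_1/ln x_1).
π(4513)/π(658) = 612/119 ≈ 5.1429;  PNT prediction ≈ 5.2892.

π(658) = 119 and π(4513) = 612, so π(4513)/π(658) ≈ 5.1429. The PNT-predicted ratio is (4513/ln(4513)) / (658/ln(658)) ≈ 5.2892. The two agree to within a few percent, as expected.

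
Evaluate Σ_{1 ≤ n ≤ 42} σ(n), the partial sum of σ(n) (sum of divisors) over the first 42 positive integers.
Σ_{n ≤ 42} σ(n) = 1480

Compute σ(n) for each 1 ≤ n ≤ 42: σ(1) = 1, σ(2) = 3, σ(3) = 4, σ(4) = 7, σ(5) = 6, σ(6) = 12, σ(7) = 8, σ(8) = 15, σ(9) = 13, σ(10) = 18, σ(11) = 12, σ(12) = 28, σ(13) = 14, σ(14) = 24, σ(15) = 24, σ(16) = 31, σ(17) = 18, σ(18) = 39, σ(19) = 20, σ(20) = 42, σ(21) = 32, σ(22) = 36, σ(23) = 24, σ(24) = 60, σ(25) = 31, σ(26) = 42, σ(27) = 40, σ(28) = 56, σ(29) = 30, σ(30) = 72, σ(31) = 32, σ(32) = 63, σ(33) = 48, σ(34) = 54, σ(35) = 48, σ(36) = 91, σ(37) = 38, σ(38) = 60, σ(39) = 56, σ(40) = 90, σ(41) = 42, σ(42) = 96. Summing all 42 values: 1480. (Average order: Σ_{n ≤ x} σ(n) ~ (π²/12) x². For x = 42, (π²/12)·42² ≈ 1450.83.)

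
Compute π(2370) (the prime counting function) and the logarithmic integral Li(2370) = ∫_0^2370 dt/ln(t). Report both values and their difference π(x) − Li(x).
π(2370) = 350;  Li(2370) ≈ 362.94;  π(x) − Li(x) ≈ -12.94.

Direct count of primes ≤ 2370 gives π(2370) = 350. Numerical evaluation of the logarithmic integral gives Li(2370) ≈ 362.94. The difference π(x) − Li(x) ≈ -12.94 is typically negative for small/moderate x (Li(x) overestimates), though Littlewood's theorem shows this sign changes infinitely often.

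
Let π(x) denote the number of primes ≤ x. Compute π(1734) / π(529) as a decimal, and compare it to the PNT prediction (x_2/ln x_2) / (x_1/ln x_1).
π(1734)/π(529) = 270/99 ≈ 2.7273;  PNT prediction ≈ 2.7561.

π(529) = 99 and π(1734) = 270, so π(1734)/π(529) ≈ 2.7273. The PNT-predicted ratio is (1734/ln(1734)) / (529/ln(529)) ≈ 2.7561. The two agree to within a few percent, as expected.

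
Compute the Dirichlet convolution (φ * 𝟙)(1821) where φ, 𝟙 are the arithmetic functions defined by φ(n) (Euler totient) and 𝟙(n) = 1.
(φ * 𝟙)(1821) = 1821

Divisors of 1821: [1, 3, 607, 1821]. For each d | 1821:
  d = 1: φ(1) · 𝟙(1821/1) = 1 · 1 = 1
  d = 3: φ(3) · 𝟙(1821/3) = 2 · 1 = 2
  d = 607: φ(607) · 𝟙(1821/607) = 606 · 1 = 606
  d = 1821: φ(1821) · 𝟙(1821/1821) = 1212 · 1 = 1212
Summing: (φ * 𝟙)(1821) = 1 + 2 + 606 + 1212 = 1821.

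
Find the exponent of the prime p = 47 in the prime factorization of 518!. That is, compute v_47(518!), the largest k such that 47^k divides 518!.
v_47(518!) = 11

Legendre's formula: v_p(n!) = Σ_{k ≥ 1} ⌊n / p^k⌋. For p = 47, n = 518, the terms are:
  ⌊518/47^1⌋ = ⌊518/47⌋ = 11
(the next term ⌊518/47^2⌋ = 0, terminating the sum). Summing: v_47(518!) = 11 = 11.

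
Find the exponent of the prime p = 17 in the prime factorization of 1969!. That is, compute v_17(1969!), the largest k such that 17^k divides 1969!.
v_17(1969!) = 121

Legendre's formula: v_p(n!) = Σ_{k ≥ 1} ⌊n / p^k⌋. For p = 17, n = 1969, the terms are:
  ⌊1969/17^1⌋ = ⌊1969/17⌋ = 115
  ⌊1969/17^2⌋ = ⌊1969/289⌋ = 6
(the next term ⌊1969/17^3⌋ = 0, terminating the sum). Summing: v_17(1969!) = 115 + 6 = 121.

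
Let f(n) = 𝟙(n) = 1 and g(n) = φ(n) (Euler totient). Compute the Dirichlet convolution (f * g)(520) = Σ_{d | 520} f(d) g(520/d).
(𝟙 * φ)(520) = 520

Divisors of 520: [1, 2, 4, 5, 8, 10, 13, 20, 26, 40, 52, 65, 104, 130, 260, 520]. For each d | 520:
  d = 1: 𝟙(1) · φ(520/1) = 1 · 192 = 192
  d = 2: 𝟙(2) · φ(520/2) = 1 · 96 = 96
  d = 4: 𝟙(4) · φ(520/4) = 1 · 48 = 48
  d = 5: 𝟙(5) · φ(520/5) = 1 · 48 = 48
  d = 8: 𝟙(8) · φ(520/8) = 1 · 48 = 48
  d = 10: 𝟙(10) · φ(520/10) = 1 · 24 = 24
  d = 13: 𝟙(13) · φ(520/13) = 1 · 16 = 16
  d = 20: 𝟙(20) · φ(520/20) = 1 · 12 = 12
  d = 26: 𝟙(26) · φ(520/26) = 1 · 8 = 8
  d = 40: 𝟙(40) · φ(520/40) = 1 · 12 = 12
  d = 52: 𝟙(52) · φ(520/52) = 1 · 4 = 4
  d = 65: 𝟙(65) · φ(520/65) = 1 · 4 = 4
  d = 104: 𝟙(104) · φ(520/104) = 1 · 4 = 4
  d = 130: 𝟙(130) · φ(520/130) = 1 · 2 = 2
  d = 260: 𝟙(260) · φ(520/260) = 1 · 1 = 1
  d = 520: 𝟙(520) · φ(520/520) = 1 · 1 = 1
Summing: (𝟙 * φ)(520) = 192 + 96 + 48 + 48 + 48 + 24 + 16 + 12 + 8 + 12 + 4 + 4 + 4 + 2 + 1 + 1 = 520.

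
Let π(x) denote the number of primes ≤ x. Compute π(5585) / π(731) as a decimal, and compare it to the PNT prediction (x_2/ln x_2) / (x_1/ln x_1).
π(5585)/π(731) = 737/129 ≈ 5.7132;  PNT prediction ≈ 5.8396.

π(731) = 129 and π(5585) = 737, so π(5585)/π(731) ≈ 5.7132. The PNT-predicted ratio is (5585/ln(5585)) / (731/ln(731)) ≈ 5.8396. The two agree to within a few percent, as expected.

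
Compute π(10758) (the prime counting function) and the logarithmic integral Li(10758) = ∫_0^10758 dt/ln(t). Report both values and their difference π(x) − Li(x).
π(10758) = 1311;  Li(10758) ≈ 1328.11;  π(x) − Li(x) ≈ -17.11.

Direct count of primes ≤ 10758 gives π(10758) = 1311. Numerical evaluation of the logarithmic integral gives Li(10758) ≈ 1328.11. The difference π(x) − Li(x) ≈ -17.11 is typically negative for small/moderate x (Li(x) overestimates), though Littlewood's theorem shows this sign changes infinitely often.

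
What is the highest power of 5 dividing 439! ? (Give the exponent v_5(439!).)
v_5(439!) = 107

Legendre's formula: v_p(n!) = Σ_{k ≥ 1} ⌊n / p^k⌋. For p = 5, n = 439, the terms are:
  ⌊439/5^1⌋ = ⌊439/5⌋ = 87
  ⌊439/5^2⌋ = ⌊439/25⌋ = 17
  ⌊439/5^3⌋ = ⌊439/125⌋ = 3
(the next term ⌊439/5^4⌋ = 0, terminating the sum). Summing: v_5(439!) = 87 + 17 + 3 = 107.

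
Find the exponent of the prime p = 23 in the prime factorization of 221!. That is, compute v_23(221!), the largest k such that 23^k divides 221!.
v_23(221!) = 9

Legendre's formula: v_p(n!) = Σ_{k ≥ 1} ⌊n / p^k⌋. For p = 23, n = 221, the terms are:
  ⌊221/23^1⌋ = ⌊221/23⌋ = 9
(the next term ⌊221/23^2⌋ = 0, terminating the sum). Summing: v_23(221!) = 9 = 9.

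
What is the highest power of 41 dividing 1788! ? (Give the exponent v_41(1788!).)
v_41(1788!) = 44

Legendre's formula: v_p(n!) = Σ_{k ≥ 1} ⌊n / p^k⌋. For p = 41, n = 1788, the terms are:
  ⌊1788/41^1⌋ = ⌊1788/41⌋ = 43
  ⌊1788/41^2⌋ = ⌊1788/1681⌋ = 1
(the next term ⌊1788/41^3⌋ = 0, terminating the sum). Summing: v_41(1788!) = 43 + 1 = 44.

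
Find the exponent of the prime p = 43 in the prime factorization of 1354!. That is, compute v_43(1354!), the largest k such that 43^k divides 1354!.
v_43(1354!) = 31

Legendre's formula: v_p(n!) = Σ_{k ≥ 1} ⌊n / p^k⌋. For p = 43, n = 1354, the terms are:
  ⌊1354/43^1⌋ = ⌊1354/43⌋ = 31
(the next term ⌊1354/43^2⌋ = 0, terminating the sum). Summing: v_43(1354!) = 31 = 31.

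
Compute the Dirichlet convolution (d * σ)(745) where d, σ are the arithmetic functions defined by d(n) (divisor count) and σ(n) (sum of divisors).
(d * σ)(745) = 1216

Divisors of 745: [1, 5, 149, 745]. For each d | 745:
  d = 1: d(1) · σ(745/1) = 1 · 900 = 900
  d = 5: d(5) · σ(745/5) = 2 · 150 = 300
  d = 149: d(149) · σ(745/149) = 2 · 6 = 12
  d = 745: d(745) · σ(745/745) = 4 · 1 = 4
Summing: (d * σ)(745) = 900 + 300 + 12 + 4 = 1216.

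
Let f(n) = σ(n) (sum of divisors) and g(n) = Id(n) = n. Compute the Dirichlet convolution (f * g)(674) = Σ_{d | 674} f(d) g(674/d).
(σ * Id)(674) = 3375

Divisors of 674: [1, 2, 337, 674]. For each d | 674:
  d = 1: σ(1) · Id(674/1) = 1 · 674 = 674
  d = 2: σ(2) · Id(674/2) = 3 · 337 = 1011
  d = 337: σ(337) · Id(674/337) = 338 · 2 = 676
  d = 674: σ(674) · Id(674/674) = 1014 · 1 = 1014
Summing: (σ * Id)(674) = 674 + 1011 + 676 + 1014 = 3375.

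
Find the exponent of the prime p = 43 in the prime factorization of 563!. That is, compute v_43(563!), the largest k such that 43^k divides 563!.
v_43(563!) = 13

Legendre's formula: v_p(n!) = Σ_{k ≥ 1} ⌊n / p^k⌋. For p = 43, n = 563, the terms are:
  ⌊563/43^1⌋ = ⌊563/43⌋ = 13
(the next term ⌊563/43^2⌋ = 0, terminating the sum). Summing: v_43(563!) = 13 = 13.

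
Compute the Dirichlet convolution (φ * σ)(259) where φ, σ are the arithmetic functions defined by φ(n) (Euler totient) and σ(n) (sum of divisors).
(φ * σ)(259) = 1036

Divisors of 259: [1, 7, 37, 259]. For each d | 259:
  d = 1: φ(1) · σ(259/1) = 1 · 304 = 304
  d = 7: φ(7) · σ(259/7) = 6 · 38 = 228
  d = 37: φ(37) · σ(259/37) = 36 · 8 = 288
  d = 259: φ(259) · σ(259/259) = 216 · 1 = 216
Summing: (φ * σ)(259) = 304 + 228 + 288 + 216 = 1036.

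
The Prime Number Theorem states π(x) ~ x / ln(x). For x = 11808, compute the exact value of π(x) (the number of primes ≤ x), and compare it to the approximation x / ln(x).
π(11808) = 1415;  x/ln(x) ≈ 1259.31;  relative error ≈ 11.00%.

Directly count primes up to 11808: π(11808) = 1415. The PNT approximation gives 11808/ln(11808) ≈ 11808/9.37653 ≈ 1259.31. Relative error (π(x) − x/ln(x)) / π(x) ≈ 11.00%; the approximation is known to undercount slightly (Li(x) is a better estimate).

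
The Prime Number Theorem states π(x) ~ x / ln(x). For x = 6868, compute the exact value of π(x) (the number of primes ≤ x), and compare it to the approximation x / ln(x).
π(6868) = 883;  x/ln(x) ≈ 777.40;  relative error ≈ 11.96%.

Directly count primes up to 6868: π(6868) = 883. The PNT approximation gives 6868/ln(6868) ≈ 6868/8.83463 ≈ 777.40. Relative error (π(x) − x/ln(x)) / π(x) ≈ 11.96%; the approximation is known to undercount slightly (Li(x) is a better estimate).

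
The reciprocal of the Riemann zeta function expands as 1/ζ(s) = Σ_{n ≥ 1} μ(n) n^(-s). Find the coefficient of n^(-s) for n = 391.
μ(391) = 1

Factor n = 391 = 17 · 23. μ(n) = 0 if any exponent ≥ 2 (not squarefree); otherwise μ(n) = (−1)^{ω(n)} where ω(n) is the number of distinct prime factors. Applying: μ(391) = 1.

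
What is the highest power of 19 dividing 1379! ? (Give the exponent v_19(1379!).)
v_19(1379!) = 75

Legendre's formula: v_p(n!) = Σ_{k ≥ 1} ⌊n / p^k⌋. For p = 19, n = 1379, the terms are:
  ⌊1379/19^1⌋ = ⌊1379/19⌋ = 72
  ⌊1379/19^2⌋ = ⌊1379/361⌋ = 3
(the next term ⌊1379/19^3⌋ = 0, terminating the sum). Summing: v_19(1379!) = 72 + 3 = 75.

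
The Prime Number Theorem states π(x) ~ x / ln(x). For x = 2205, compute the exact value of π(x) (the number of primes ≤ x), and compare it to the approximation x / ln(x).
π(2205) = 328;  x/ln(x) ≈ 286.42;  relative error ≈ 12.68%.

Directly count primes up to 2205: π(2205) = 328. The PNT approximation gives 2205/ln(2205) ≈ 2205/7.69848 ≈ 286.42. Relative error (π(x) − x/ln(x)) / π(x) ≈ 12.68%; the approximation is known to undercount slightly (Li(x) is a better estimate).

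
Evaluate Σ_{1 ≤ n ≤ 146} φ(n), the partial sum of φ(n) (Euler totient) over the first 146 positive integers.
Σ_{n ≤ 146} φ(n) = 6514

Compute φ(n) for each 1 ≤ n ≤ 146: φ(1) = 1, φ(2) = 1, φ(3) = 2, φ(4) = 2, φ(5) = 4, φ(6) = 2, φ(7) = 6, φ(8) = 4, φ(9) = 6, φ(10) = 4, φ(11) = 10, φ(12) = 4, φ(13) = 12, φ(14) = 6, φ(15) = 8, φ(16) = 8, φ(17) = 16, φ(18) = 6, φ(19) = 18, φ(20) = 8, φ(21) = 12, φ(22) = 10, φ(23) = 22, φ(24) = 8, φ(25) = 20, φ(26) = 12, φ(27) = 18, φ(28) = 12, φ(29) = 28, φ(30) = 8, φ(31) = 30, φ(32) = 16, φ(33) = 20, φ(34) = 16, φ(35) = 24, φ(36) = 12, φ(37) = 36, φ(38) = 18, φ(39) = 24, φ(40) = 16, φ(41) = 40, φ(42) = 12, φ(43) = 42, φ(44) = 20, φ(45) = 24, φ(46) = 22, φ(47) = 46, φ(48) = 16, φ(49) = 42, φ(50) = 20, φ(51) = 32, φ(52) = 24, φ(53) = 52, φ(54) = 18, φ(55) = 40, φ(56) = 24, φ(57) = 36, φ(58) = 28, φ(59) = 58, φ(60) = 16, φ(61) = 60, φ(62) = 30, φ(63) = 36, φ(64) = 32, φ(65) = 48, φ(66) = 20, φ(67) = 66, φ(68) = 32, φ(69) = 44, φ(70) = 24, φ(71) = 70, φ(72) = 24, φ(73) = 72, φ(74) = 36, φ(75) = 40, φ(76) = 36, φ(77) = 60, φ(78) = 24, φ(79) = 78, φ(80) = 32, φ(81) = 54, φ(82) = 40, φ(83) = 82, φ(84) = 24, φ(85) = 64, φ(86) = 42, φ(87) = 56, φ(88) = 40, φ(89) = 88, φ(90) = 24, φ(91) = 72, φ(92) = 44, φ(93) = 60, φ(94) = 46, φ(95) = 72, φ(96) = 32, φ(97) = 96, φ(98) = 42, φ(99) = 60, φ(100) = 40, φ(101) = 100, φ(102) = 32, φ(103) = 102, φ(104) = 48, φ(105) = 48, φ(106) = 52, φ(107) = 106, φ(108) = 36, φ(109) = 108, φ(110) = 40, φ(111) = 72, φ(112) = 48, φ(113) = 112, φ(114) = 36, φ(115) = 88, φ(116) = 56, φ(117) = 72, φ(118) = 58, φ(119) = 96, φ(120) = 32, φ(121) = 110, φ(122) = 60, φ(123) = 80, φ(124) = 60, φ(125) = 100, φ(126) = 36, φ(127) = 126, φ(128) = 64, φ(129) = 84, φ(130) = 48, φ(131) = 130, φ(132) = 40, φ(133) = 108, φ(134) = 66, φ(135) = 72, φ(136) = 64, φ(137) = 136, φ(138) = 44, φ(139) = 138, φ(140) = 48, φ(141) = 92, φ(142) = 70, φ(143) = 120, φ(144) = 48, φ(145) = 112, φ(146) = 72. Summing all 146 values: 6514. (Average order: Σ_{n ≤ x} φ(n) ~ (3/π²) x². For x = 146, (3/π²)·146² ≈ 6479.29.)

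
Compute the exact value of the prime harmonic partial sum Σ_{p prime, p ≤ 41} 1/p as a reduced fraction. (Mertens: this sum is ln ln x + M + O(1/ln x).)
Σ 1/p = 492007393304957/304250263527210

π(41) = 13, so the primes ≤ 41 are [2, 3, 5, 7, 11, 13, 17, 19, 23, 29, 31, 37, 41]. Summing 1/p over these primes: 492007393304957/304250263527210 ≈ 1.6171. Mertens estimate ln ln(41) + 0.2615 ≈ 1.5735.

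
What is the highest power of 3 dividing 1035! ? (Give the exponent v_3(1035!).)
v_3(1035!) = 515

Legendre's formula: v_p(n!) = Σ_{k ≥ 1} ⌊n / p^k⌋. For p = 3, n = 1035, the terms are:
  ⌊1035/3^1⌋ = ⌊1035/3⌋ = 345
  ⌊1035/3^2⌋ = ⌊1035/9⌋ = 115
  ⌊1035/3^3⌋ = ⌊1035/27⌋ = 38
  ⌊1035/3^4⌋ = ⌊1035/81⌋ = 12
  ⌊1035/3^5⌋ = ⌊1035/243⌋ = 4
  ⌊1035/3^6⌋ = ⌊1035/729⌋ = 1
(the next term ⌊1035/3^7⌋ = 0, terminating the sum). Summing: v_3(1035!) = 345 + 115 + 38 + 12 + 4 + 1 = 515.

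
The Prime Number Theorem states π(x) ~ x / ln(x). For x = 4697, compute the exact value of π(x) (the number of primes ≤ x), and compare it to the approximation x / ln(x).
π(4697) = 634;  x/ln(x) ≈ 555.55;  relative error ≈ 12.37%.

Directly count primes up to 4697: π(4697) = 634. The PNT approximation gives 4697/ln(4697) ≈ 4697/8.45468 ≈ 555.55. Relative error (π(x) − x/ln(x)) / π(x) ≈ 12.37%; the approximation is known to undercount slightly (Li(x) is a better estimate).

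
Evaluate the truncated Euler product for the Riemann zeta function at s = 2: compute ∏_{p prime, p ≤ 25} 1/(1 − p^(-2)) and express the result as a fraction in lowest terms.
∏ = 718188003533/440301256704

The primes p ≤ 25 are [2, 3, 5, 7, 11, 13, 17, 19, 23]. For each prime, (1 − 1/p^2)^(-1) = p^2 / (p^2 − 1). The product is (1 − 1/2^2)^(-1), (1 − 1/3^2)^(-1), (1 − 1/5^2)^(-1), (1 − 1/7^2)^(-1), (1 − 1/11^2)^(-1), (1 − 1/13^2)^(-1), (1 − 1/17^2)^(-1), (1 − 1/19^2)^(-1), (1 − 1/23^2)^(-1) = ∏ p^2 / (p^2 − 1) = 718188003533/440301256704.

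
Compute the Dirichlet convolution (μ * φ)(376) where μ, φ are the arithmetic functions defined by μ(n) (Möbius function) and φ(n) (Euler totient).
(μ * φ)(376) = 90

Divisors of 376: [1, 2, 4, 8, 47, 94, 188, 376]. For each d | 376:
  d = 1: μ(1) · φ(376/1) = 1 · 184 = 184
  d = 2: μ(2) · φ(376/2) = -1 · 92 = -92
  d = 4: μ(4) · φ(376/4) = 0 · 46 = 0
  d = 8: μ(8) · φ(376/8) = 0 · 46 = 0
  d = 47: μ(47) · φ(376/47) = -1 · 4 = -4
  d = 94: μ(94) · φ(376/94) = 1 · 2 = 2
  d = 188: μ(188) · φ(376/188) = 0 · 1 = 0
  d = 376: μ(376) · φ(376/376) = 0 · 1 = 0
Summing: (μ * φ)(376) = 184 + -92 + 0 + 0 + -4 + 2 + 0 + 0 = 90.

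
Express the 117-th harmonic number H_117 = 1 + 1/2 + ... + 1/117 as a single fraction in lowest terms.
H_117 = 92871598140184128096692969865041386290666258684529/17379782769567790172972927968296006432665936992320

Direct summation: H_117 = 1 + 1/2 + ... + 1/117. The least common denominator is lcm(1, ..., 117) = 955888052326228459513511038256280353796626534577600; over this denominator the numerator is 955888052326228459513511038256280353796626534577600 + 477944026163114229756755519128140176898313267288800 + 318629350775409486504503679418760117932208844859200 + 238972013081557114878377759564070088449156633644400 + 191177610465245691902702207651256070759325306915520 + 159314675387704743252251839709380058966104422429600 + 136555436046604065644787291179468621970946647796800 + 119486006540778557439188879782035044224578316822200 + 106209783591803162168167893139586705977402948286400 + 95588805232622845951351103825628035379662653457760 + 86898913847838950864864639841480032163329684961600 + 79657337693852371626125919854690029483052211214800 + 73529850178940650731808541404329257984355887275200 + 68277718023302032822393645589734310985473323898400 + 63725870155081897300900735883752023586441768971840 + 59743003270389278719594439891017522112289158411100 + 56228708960366379971383002250369432576272149092800 + 53104891795901581084083946569793352988701474143200 + 50309897490854129448079528329277913357717186030400 + 47794402616311422975675551912814017689831326728880 + 45518478682201355214929097059822873990315549265600 + 43449456923919475432432319920740016081664842480800 + 41560350101140367804935262532881754512896805851200 + 39828668846926185813062959927345014741526105607400 + 38235522093049138380540441530251214151865061383104 + 36764925089470325365904270702164628992177943637600 + 35403261197267720722722631046528901992467649428800 + 34138859011651016411196822794867155492736661949200 + 32961656976766498603914173732975184613676777054400 + 31862935077540948650450367941876011793220884485920 + 30835098462136401919790678653428398509568597889600 + 29871501635194639359797219945508761056144579205550 + 28966304615946316954954879947160010721109894987200 + 28114354480183189985691501125184716288136074546400 + 27311087209320813128957458235893724394189329559360 + 26552445897950790542041973284896676494350737071600 + 25834812225033201608473271304223793345854771204800 + 25154948745427064724039764164638956678858593015200 + 24509950059646883577269513801443085994785295758400 + 23897201308155711487837775956407008844915663364440 + 23314342739664108768622220445275130580405525233600 + 22759239341100677607464548529911436995157774632800 + 22229954705261126965430489261773961716200617083200 + 21724728461959737716216159960370008040832421240400 + 21241956718360632433633578627917341195480589657280 + 20780175050570183902467631266440877256448402925600 + 20338043666515499138585341239495326676523968820800 + 19914334423463092906531479963672507370763052803700 + 19507919435229152234969613025638374567278092542400 + 19117761046524569190270220765125607075932530691552 + 18742902986788793323794334083456477525424049697600 + 18382462544735162682952135351082314496088971818800 + 18035623628796763387047378080307176486728802539200 + 17701630598633860361361315523264450996233824714400 + 17379782769567790172972927968296006432665936992320 + 17069429505825508205598411397433577746368330974600 + 16769965830284709816026509443092637785905728676800 + 16480828488383249301957086866487592306838388527200 + 16201492412308956940906966750106446674519093806400 + 15931467538770474325225183970938005896610442242960 + 15670295939774237041205098987807874652403713681600 + 15417549231068200959895339326714199254784298944800 + 15172826227400451738309699019940957996771849755200 + 14935750817597319679898609972754380528072289602775 + 14705970035788130146361708280865851596871177455040 + 14483152307973158477477439973580005360554947493600 + 14266985855615350141992702063526572444725769172800 + 14057177240091594992845750562592358144068037273200 + 13853450033713455934978420844293918170965601950400 + 13655543604660406564478729117946862197094664779680 + 13463212004594767035401563919102540194318683585600 + 13276222948975395271020986642448338247175368535800 + 13094356881181211774157685455565484298583925131200 + 12917406112516600804236635652111896672927385602400 + 12745174031016379460180147176750404717288353794368 + 12577474372713532362019882082319478339429296507600 + 12414130549691278694980662834497147451904240708800 + 12254975029823441788634756900721542997392647879200 + 12099848763623145057133051117168105744261095374400 + 11948600654077855743918887978203504422457831682220 + 11801087065755906907574210348842967330822549809600 + 11657171369832054384311110222637565290202762616800 + 11516723522002752524259169135617835587911163067200 + 11379619670550338803732274264955718497578887316400 + 11245741792073275994276600450073886515254429818560 + 11114977352630563482715244630886980858100308541600 + 10987218992255499534638057910991728204558925684800 + 10862364230979868858108079980185004020416210620200 + 10740315194676724264196753238834610716816028478400 + 10620978359180316216816789313958670597740294828640 + 10504264311277235818829791629189893997765126753600 + 10390087525285091951233815633220438628224201462800 + 10278366154045467306596892884476132836522865963200 + 10169021833257749569292670619747663338261984410400 + 10061979498170825889615905665855582671543437206080 + 9957167211731546453265739981836253685381526401850 + 9854516003363179994984649878930725296872438500800 + 9753959717614576117484806512819187283639046271200 + 9655434871982105651651626649053336907036631662400 + 9558880523262284595135110382562803537966265345776 + 9464238141843846133797138992636439146501252817600 + 9371451493394396661897167041728238762712024848800 + 9280466527439111257412728526760003434918704219200 + 9191231272367581341476067675541157248044485909400 + 9103695736440271042985819411964574798063109853120 + 9017811814398381693523689040153588243364401269600 + 8933533199310546350593561105198881811183425556800 + 8850815299316930180680657761632225498116912357200 + 8769615158956224399206523286754865631161711326400 + 8689891384783895086486463984148003216332968496160 + 8611604075011067202824423768074597781951590401600 + 8534714752912754102799205698716788873184165487300 + 8459186303771933270031071135011330564571916235200 + 8384982915142354908013254721546318892952864338400 + 8312070020228073560987052506576350902579361170240 + 8240414244191624650978543433243796153419194263600 + 8169983353215627859089837933814361998261765252800 = 5107937897710127045318113342577276245986644227649095, so H_117 = 5107937897710127045318113342577276245986644227649095/955888052326228459513511038256280353796626534577600; reducing by gcd(5107937897710127045318113342577276245986644227649095, 955888052326228459513511038256280353796626534577600) = 55 gives 92871598140184128096692969865041386290666258684529/17379782769567790172972927968296006432665936992320 ≈ 5.34366. (The PNT-adjacent estimate ln(117) + γ ≈ 5.33939 matches within O(1/n).)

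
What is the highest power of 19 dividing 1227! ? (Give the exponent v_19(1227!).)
v_19(1227!) = 67

Legendre's formula: v_p(n!) = Σ_{k ≥ 1} ⌊n / p^k⌋. For p = 19, n = 1227, the terms are:
  ⌊1227/19^1⌋ = ⌊1227/19⌋ = 64
  ⌊1227/19^2⌋ = ⌊1227/361⌋ = 3
(the next term ⌊1227/19^3⌋ = 0, terminating the sum). Summing: v_19(1227!) = 64 + 3 = 67.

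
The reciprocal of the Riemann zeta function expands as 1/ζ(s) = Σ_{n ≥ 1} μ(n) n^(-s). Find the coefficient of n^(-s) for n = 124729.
μ(124729) = 1

Factor n = 124729 = 11 · 17 · 23 · 29. μ(n) = 0 if any exponent ≥ 2 (not squarefree); otherwise μ(n) = (−1)^{ω(n)} where ω(n) is the number of distinct prime factors. Applying: μ(124729) = 1.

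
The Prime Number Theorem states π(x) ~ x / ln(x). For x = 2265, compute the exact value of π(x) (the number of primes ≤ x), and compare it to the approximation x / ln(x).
π(2265) = 335;  x/ln(x) ≈ 293.19;  relative error ≈ 12.48%.

Directly count primes up to 2265: π(2265) = 335. The PNT approximation gives 2265/ln(2265) ≈ 2265/7.72533 ≈ 293.19. Relative error (π(x) − x/ln(x)) / π(x) ≈ 12.48%; the approximation is known to undercount slightly (Li(x) is a better estimate).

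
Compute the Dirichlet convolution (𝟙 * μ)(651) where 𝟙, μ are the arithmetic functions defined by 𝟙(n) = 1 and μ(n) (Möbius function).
(𝟙 * μ)(651) = 0

Divisors of 651: [1, 3, 7, 21, 31, 93, 217, 651]. For each d | 651:
  d = 1: 𝟙(1) · μ(651/1) = 1 · -1 = -1
  d = 3: 𝟙(3) · μ(651/3) = 1 · 1 = 1
  d = 7: 𝟙(7) · μ(651/7) = 1 · 1 = 1
  d = 21: 𝟙(21) · μ(651/21) = 1 · -1 = -1
  d = 31: 𝟙(31) · μ(651/31) = 1 · 1 = 1
  d = 93: 𝟙(93) · μ(651/93) = 1 · -1 = -1
  d = 217: 𝟙(217) · μ(651/217) = 1 · -1 = -1
  d = 651: 𝟙(651) · μ(651/651) = 1 · 1 = 1
Summing: (𝟙 * μ)(651) = -1 + 1 + 1 + -1 + 1 + -1 + -1 + 1 = 0.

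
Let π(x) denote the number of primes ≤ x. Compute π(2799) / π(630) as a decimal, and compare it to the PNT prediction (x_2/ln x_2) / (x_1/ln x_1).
π(2799)/π(630) = 407/114 ≈ 3.5702;  PNT prediction ≈ 3.6081.

π(630) = 114 and π(2799) = 407, so π(2799)/π(630) ≈ 3.5702. The PNT-predicted ratio is (2799/ln(2799)) / (630/ln(630)) ≈ 3.6081. The two agree to within a few percent, as expected.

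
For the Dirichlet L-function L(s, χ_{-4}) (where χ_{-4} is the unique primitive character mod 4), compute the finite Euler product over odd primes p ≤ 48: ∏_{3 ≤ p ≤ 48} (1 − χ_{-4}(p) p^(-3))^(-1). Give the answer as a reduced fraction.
∏ = 5542372783760447569145696690995330585/5720007308274565543266215981884637184

The odd primes p ≤ 48 are [3, 5, 7, 11, 13, 17, 19, 23, 29, 31, 37, 41, 43, 47]. For each, χ(p) = 1 if p ≡ 1 mod 4, χ(p) = −1 if p ≡ 3 mod 4. Taking (1 − χ(p)/p^3)^(-1) = p^3/(p^3 − χ(p)): (1 − (-1)/3^3)^(-1) · (1 − (1)/5^3)^(-1) · (1 − (-1)/7^3)^(-1) · (1 − (-1)/11^3)^(-1) · (1 − (1)/13^3)^(-1) · (1 − (1)/17^3)^(-1) · (1 − (-1)/19^3)^(-1) · (1 − (-1)/23^3)^(-1) · (1 − (1)/29^3)^(-1) · (1 − (-1)/31^3)^(-1) · (1 − (1)/37^3)^(-1) · (1 − (1)/41^3)^(-1) · (1 − (-1)/43^3)^(-1) · (1 − (-1)/47^3)^(-1) = 5542372783760447569145696690995330585/5720007308274565543266215981884637184.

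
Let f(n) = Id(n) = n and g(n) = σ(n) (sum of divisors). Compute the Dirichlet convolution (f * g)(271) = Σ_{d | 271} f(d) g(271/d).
(Id * σ)(271) = 543

Divisors of 271: [1, 271]. For each d | 271:
  d = 1: Id(1) · σ(271/1) = 1 · 272 = 272
  d = 271: Id(271) · σ(271/271) = 271 · 1 = 271
Summing: (Id * σ)(271) = 272 + 271 = 543.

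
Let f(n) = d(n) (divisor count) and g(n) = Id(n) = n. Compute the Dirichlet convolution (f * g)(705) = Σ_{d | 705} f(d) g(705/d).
(d * Id)(705) = 1715

Divisors of 705: [1, 3, 5, 15, 47, 141, 235, 705]. For each d | 705:
  d = 1: d(1) · Id(705/1) = 1 · 705 = 705
  d = 3: d(3) · Id(705/3) = 2 · 235 = 470
  d = 5: d(5) · Id(705/5) = 2 · 141 = 282
  d = 15: d(15) · Id(705/15) = 4 · 47 = 188
  d = 47: d(47) · Id(705/47) = 2 · 15 = 30
  d = 141: d(141) · Id(705/141) = 4 · 5 = 20
  d = 235: d(235) · Id(705/235) = 4 · 3 = 12
  d = 705: d(705) · Id(705/705) = 8 · 1 = 8
Summing: (d * Id)(705) = 705 + 470 + 282 + 188 + 30 + 20 + 12 + 8 = 1715.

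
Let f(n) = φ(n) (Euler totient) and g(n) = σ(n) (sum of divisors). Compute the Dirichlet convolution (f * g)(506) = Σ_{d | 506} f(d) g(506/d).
(φ * σ)(506) = 4048

Divisors of 506: [1, 2, 11, 22, 23, 46, 253, 506]. For each d | 506:
  d = 1: φ(1) · σ(506/1) = 1 · 864 = 864
  d = 2: φ(2) · σ(506/2) = 1 · 288 = 288
  d = 11: φ(11) · σ(506/11) = 10 · 72 = 720
  d = 22: φ(22) · σ(506/22) = 10 · 24 = 240
  d = 23: φ(23) · σ(506/23) = 22 · 36 = 792
  d = 46: φ(46) · σ(506/46) = 22 · 12 = 264
  d = 253: φ(253) · σ(506/253) = 220 · 3 = 660
  d = 506: φ(506) · σ(506/506) = 220 · 1 = 220
Summing: (φ * σ)(506) = 864 + 288 + 720 + 240 + 792 + 264 + 660 + 220 = 4048.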